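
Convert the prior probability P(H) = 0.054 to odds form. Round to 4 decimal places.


P(not H) = 1 - 0.054 = 0.946
Odds = 0.054 / 0.946 = 0.0571

0.0571


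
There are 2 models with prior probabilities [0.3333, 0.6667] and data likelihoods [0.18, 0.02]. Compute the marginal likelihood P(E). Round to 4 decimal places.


P(E) = sum over models of P(M_i) * P(E|M_i)
= 0.3333*0.18 + 0.6667*0.02
= 0.0733

0.0733


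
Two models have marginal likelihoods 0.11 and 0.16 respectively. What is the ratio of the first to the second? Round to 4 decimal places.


Evidence ratio = 0.11 / 0.16
= 0.6875

0.6875


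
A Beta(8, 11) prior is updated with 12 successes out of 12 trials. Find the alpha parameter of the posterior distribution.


In the Beta-Binomial conjugate update:
alpha_post = alpha_prior + successes
= 8 + 12
= 20

20


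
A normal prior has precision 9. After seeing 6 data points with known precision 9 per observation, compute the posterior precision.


In the conjugate normal model, precisions add:
tau_posterior = tau_prior + n * tau_data
= 9 + 6*9 = 63

63


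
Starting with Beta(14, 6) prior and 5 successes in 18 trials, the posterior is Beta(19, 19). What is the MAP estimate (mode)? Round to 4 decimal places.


The mode of Beta(a, b) when a > 1 and b > 1 is (a-1)/(a+b-2)
= (19 - 1) / (19 + 19 - 2)
= 18 / 36
= 0.5

0.5


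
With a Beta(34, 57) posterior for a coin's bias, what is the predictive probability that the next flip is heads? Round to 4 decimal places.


The predictive probability equals the posterior mean.
P(next = heads) = alpha / (alpha + beta)
= 34 / 91 = 0.3736

0.3736


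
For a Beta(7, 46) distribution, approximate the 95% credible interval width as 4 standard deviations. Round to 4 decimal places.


Variance of Beta(a,b) = ab / ((a+b)^2 * (a+b+1))
= 7*46 / ((53)^2 * 54)
= 0.0021
SD = sqrt(0.0021) = 0.0461
Width = 4 * SD = 0.1843

0.1843


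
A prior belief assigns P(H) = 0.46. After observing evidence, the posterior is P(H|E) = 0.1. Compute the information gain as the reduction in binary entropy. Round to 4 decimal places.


H(prior) = -0.46*log2(0.46) - 0.54*log2(0.54)
= 0.9954
H(post) = -0.1*log2(0.1) - 0.9*log2(0.9)
= 0.469
IG = 0.9954 - 0.469 = 0.5264

0.5264


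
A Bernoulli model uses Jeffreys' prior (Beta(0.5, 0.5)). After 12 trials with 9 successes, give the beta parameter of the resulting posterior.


Posterior = Beta(prior_alpha + successes, prior_beta + failures)
= Beta(0.5 + 9, 0.5 + 3)
Posterior beta = 0.5 + (n - k) = 0.5 + 3 = 3.5

3.5


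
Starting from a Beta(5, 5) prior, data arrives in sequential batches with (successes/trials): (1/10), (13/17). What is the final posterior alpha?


In sequential Bayesian updating, we sum all successes.
Total successes = 14
Final alpha = 5 + 14 = 19

19


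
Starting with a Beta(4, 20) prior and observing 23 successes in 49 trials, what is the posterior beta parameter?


Posterior beta = prior beta + failures
Failures = 49 - 23 = 26
beta_post = 20 + 26 = 46

46


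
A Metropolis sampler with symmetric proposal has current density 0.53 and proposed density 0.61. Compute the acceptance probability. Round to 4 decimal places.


For symmetric proposals, acceptance = min(1, pi(x*)/pi(x))
= min(1, 0.61/0.53)
= min(1, 1.1509) = 1.0

1.0


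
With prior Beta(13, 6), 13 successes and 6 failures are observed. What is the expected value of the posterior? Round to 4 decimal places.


Posterior = Beta(26, 12)
E[theta] = alpha/(alpha+beta)
= 26/38 = 0.6842

0.6842


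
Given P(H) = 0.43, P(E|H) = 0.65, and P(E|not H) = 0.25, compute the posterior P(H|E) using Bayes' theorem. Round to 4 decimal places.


By Bayes' theorem: P(H|E) = P(E|H)*P(H) / P(E)
P(E) = P(E|H)*P(H) + P(E|not H)*P(not H)
P(E) = 0.65*0.43 + 0.25*0.57 = 0.422
P(H|E) = 0.65*0.43 / 0.422 = 0.6623

0.6623


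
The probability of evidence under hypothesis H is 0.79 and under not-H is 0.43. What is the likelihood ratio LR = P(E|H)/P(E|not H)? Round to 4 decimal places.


LR = 0.79 / 0.43
= 1.8372

1.8372


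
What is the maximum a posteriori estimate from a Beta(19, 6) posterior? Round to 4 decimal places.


The MAP estimate equals the mode of the distribution.
Mode of Beta(a,b) = (a-1)/(a+b-2)
= 18/23
= 0.7826

0.7826


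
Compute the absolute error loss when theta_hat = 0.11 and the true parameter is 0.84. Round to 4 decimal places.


L = |theta_hat - theta_true|
= |0.11 - 0.84| = 0.73

0.73


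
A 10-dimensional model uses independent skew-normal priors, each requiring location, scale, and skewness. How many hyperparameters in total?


Per parameter: 3 (location, scale, and skewness).
Total = 10 * 3 = 30

30


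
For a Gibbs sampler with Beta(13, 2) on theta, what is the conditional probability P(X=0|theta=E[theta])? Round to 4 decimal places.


E[theta] = 13/(13+2) = 0.8667
P(X=0|theta) = 1 - theta = 0.1333

0.1333


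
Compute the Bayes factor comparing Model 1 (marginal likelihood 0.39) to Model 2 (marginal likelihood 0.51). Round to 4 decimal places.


BF12 = marginal likelihood of M1 / marginal likelihood of M2
= 0.39/0.51
= 0.7647

0.7647


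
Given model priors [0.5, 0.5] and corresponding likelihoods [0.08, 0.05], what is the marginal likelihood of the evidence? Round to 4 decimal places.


P(E) = sum_i P(M_i) P(E|M_i)
= 0.04 + 0.025
= 0.065

0.065


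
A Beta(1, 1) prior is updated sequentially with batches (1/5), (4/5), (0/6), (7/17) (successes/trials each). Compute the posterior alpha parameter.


Sequential conjugate updating is equivalent to a single batch update.
Total successes across all batches = 12
alpha_posterior = alpha_prior + total_successes = 1 + 12
= 13

13


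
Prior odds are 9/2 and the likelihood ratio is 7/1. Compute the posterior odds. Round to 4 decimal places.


Posterior odds = prior odds * likelihood ratio
= (9/2) * (7/1)
= 63 / 2
= 31.5

31.5


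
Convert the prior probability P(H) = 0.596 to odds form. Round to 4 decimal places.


P(not H) = 1 - 0.596 = 0.404
Odds = 0.596 / 0.404 = 1.4752

1.4752


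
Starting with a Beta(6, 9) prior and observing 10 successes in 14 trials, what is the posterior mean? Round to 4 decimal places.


Posterior parameters: alpha = 6 + 10 = 16
beta = 9 + 4 = 13
Posterior mean = alpha / (alpha + beta) = 16 / 29
= 0.5517

0.5517


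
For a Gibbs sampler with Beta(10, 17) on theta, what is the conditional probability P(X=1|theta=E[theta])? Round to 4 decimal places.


E[theta] = 10/(10+17) = 0.3704
P(X=1|theta) = theta = 0.3704

0.3704


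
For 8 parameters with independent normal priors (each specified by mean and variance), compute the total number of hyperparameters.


A normal prior has 2 hyperparameters per parameter.
Total = 8 * 2 = 16

16


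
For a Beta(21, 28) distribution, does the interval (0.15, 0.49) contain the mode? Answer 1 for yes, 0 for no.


Mode of Beta(a,b) = (a-1)/(a+b-2)
= (21-1)/(21+28-2) = 0.4255
Check: 0.15 <= 0.4255 <= 0.49?
Result: 1

1


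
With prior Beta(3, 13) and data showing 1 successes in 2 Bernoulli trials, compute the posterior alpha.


Conjugate update: alpha_posterior = alpha_prior + k
= 3 + 1 = 4

4


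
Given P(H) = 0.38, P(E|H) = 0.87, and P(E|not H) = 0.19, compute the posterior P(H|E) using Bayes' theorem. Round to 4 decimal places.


By Bayes' theorem: P(H|E) = P(E|H)*P(H) / P(E)
P(E) = P(E|H)*P(H) + P(E|not H)*P(not H)
P(E) = 0.87*0.38 + 0.19*0.62 = 0.4484
P(H|E) = 0.87*0.38 / 0.4484 = 0.7373

0.7373


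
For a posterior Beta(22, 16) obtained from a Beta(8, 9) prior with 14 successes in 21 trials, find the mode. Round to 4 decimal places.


Mode = (alpha - 1) / (alpha + beta - 2)
= 21 / 36
= 0.5833

0.5833


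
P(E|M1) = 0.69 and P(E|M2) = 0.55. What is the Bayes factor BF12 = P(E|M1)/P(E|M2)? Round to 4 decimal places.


Bayes factor BF12 = P(E|M1) / P(E|M2)
= 0.69 / 0.55
= 1.2545

1.2545


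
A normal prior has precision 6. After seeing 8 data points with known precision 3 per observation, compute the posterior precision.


In the conjugate normal model, precisions add:
tau_posterior = tau_prior + n * tau_data
= 6 + 8*3 = 30

30


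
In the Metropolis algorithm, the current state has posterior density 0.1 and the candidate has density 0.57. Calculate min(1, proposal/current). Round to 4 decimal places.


Ratio = 0.57/0.1 = 5.7
Acceptance probability = min(1, 5.7)
= 1.0

1.0


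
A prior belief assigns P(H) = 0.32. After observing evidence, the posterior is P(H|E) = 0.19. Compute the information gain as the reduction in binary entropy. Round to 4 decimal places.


H(prior) = -0.32*log2(0.32) - 0.68*log2(0.68)
= 0.9044
H(post) = -0.19*log2(0.19) - 0.81*log2(0.81)
= 0.7015
IG = 0.9044 - 0.7015 = 0.2029

0.2029


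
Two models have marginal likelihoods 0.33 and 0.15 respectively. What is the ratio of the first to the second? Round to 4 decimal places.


Evidence ratio = 0.33 / 0.15
= 2.2

2.2


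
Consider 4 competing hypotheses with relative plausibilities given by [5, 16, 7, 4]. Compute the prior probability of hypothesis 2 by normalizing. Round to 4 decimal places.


Sum of weights = 5 + 16 + 7 + 4 = 32
Normalized prior for H2 = 16 / 32
= 0.5

0.5


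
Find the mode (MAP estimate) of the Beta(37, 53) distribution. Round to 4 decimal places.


For Beta(a,b) with a,b > 1:
Mode = (a-1)/(a+b-2) = (37-1)/(90-2)
= 36/88 = 0.4091

0.4091


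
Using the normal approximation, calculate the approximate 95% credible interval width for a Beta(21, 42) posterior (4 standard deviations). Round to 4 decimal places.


Var(Beta) = 21*42/(63^2 * 64) = 0.0035
SD = 0.0589
Width ~ 4*SD = 0.2357

0.2357


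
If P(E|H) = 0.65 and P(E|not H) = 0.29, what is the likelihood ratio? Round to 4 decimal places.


Likelihood ratio = P(E|H) / P(E|not H)
= 0.65 / 0.29
= 2.2414

2.2414


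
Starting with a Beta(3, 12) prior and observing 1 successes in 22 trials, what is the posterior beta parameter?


Posterior beta = prior beta + failures
Failures = 22 - 1 = 21
beta_post = 12 + 21 = 33

33


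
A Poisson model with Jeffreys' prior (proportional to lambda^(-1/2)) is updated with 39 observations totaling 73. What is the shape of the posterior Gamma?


Posterior = Gamma(0.5 + S, n)
= Gamma(0.5 + 73, 39)
Posterior shape = 0.5 + S = 0.5 + 73 = 73.5

73.5


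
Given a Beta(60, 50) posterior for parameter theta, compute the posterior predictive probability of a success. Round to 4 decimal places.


For a Beta-Bernoulli model, the predictive probability is the mean:
P(success) = 60/(60+50) = 60/110 = 0.5455

0.5455


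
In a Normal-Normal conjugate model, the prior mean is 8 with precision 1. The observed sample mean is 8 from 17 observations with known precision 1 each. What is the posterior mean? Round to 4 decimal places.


Posterior precision = tau0 + n*tau = 1 + 17*1 = 18
Posterior mean = (tau0*mu0 + n*tau*xbar) / posterior_precision
= (1*8 + 17*1*8) / 18
= 144 / 18 = 8.0

8.0


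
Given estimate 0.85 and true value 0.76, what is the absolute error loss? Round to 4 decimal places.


Absolute error = |estimate - true|
= |0.09| = 0.09

0.09


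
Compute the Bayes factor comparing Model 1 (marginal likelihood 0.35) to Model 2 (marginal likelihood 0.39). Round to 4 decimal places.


BF12 = marginal likelihood of M1 / marginal likelihood of M2
= 0.35/0.39
= 0.8974

0.8974


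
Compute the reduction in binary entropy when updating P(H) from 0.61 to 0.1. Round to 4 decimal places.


H_before = -p*log2(p) - (1-p)*log2(1-p) for p=0.61: 0.9648
H_after for p=0.1: 0.469
Reduction = 0.9648 - 0.469 = 0.4958

0.4958


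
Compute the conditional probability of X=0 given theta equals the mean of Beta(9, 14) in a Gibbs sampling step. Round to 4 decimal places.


Mean of Beta(9, 14) = 0.3913
P(X=0 | theta=0.3913) = 0.6087

0.6087


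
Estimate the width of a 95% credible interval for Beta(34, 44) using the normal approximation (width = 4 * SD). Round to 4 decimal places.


For Beta(a,b): Var = ab/((a+b)^2(a+b+1))
Var = 0.0031, SD = 0.0558
Approximate 95% CI width = 4 * 0.0558 = 0.2232

0.2232


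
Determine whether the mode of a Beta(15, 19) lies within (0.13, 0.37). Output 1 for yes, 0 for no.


First find the mode: (a-1)/(a+b-2) = 0.4375
Is 0.4375 in (0.13, 0.37)? 0

0


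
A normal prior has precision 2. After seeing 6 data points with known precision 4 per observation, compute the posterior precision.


In the conjugate normal model, precisions add:
tau_posterior = tau_prior + n * tau_data
= 2 + 6*4 = 26

26


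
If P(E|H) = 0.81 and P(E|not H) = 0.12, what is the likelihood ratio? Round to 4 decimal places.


Likelihood ratio = P(E|H) / P(E|not H)
= 0.81 / 0.12
= 6.75

6.75


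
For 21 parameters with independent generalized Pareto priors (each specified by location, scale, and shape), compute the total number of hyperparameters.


A generalized Pareto prior has 3 hyperparameters per parameter.
Total = 21 * 3 = 63

63


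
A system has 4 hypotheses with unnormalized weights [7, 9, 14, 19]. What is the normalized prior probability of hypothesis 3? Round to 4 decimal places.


The normalized prior is the weight divided by the total.
Total weight = 49
P(H3) = 14 / 49 = 0.2857

0.2857


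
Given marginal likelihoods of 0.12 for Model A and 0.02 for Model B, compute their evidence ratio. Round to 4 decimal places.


Ratio = ML(A) / ML(B) = 0.12/0.02
= 6.0

6.0


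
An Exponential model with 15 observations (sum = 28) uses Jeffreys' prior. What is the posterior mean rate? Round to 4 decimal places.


Posterior Gamma(15, 28)
E[lambda] = 15/28 = 0.5357

0.5357


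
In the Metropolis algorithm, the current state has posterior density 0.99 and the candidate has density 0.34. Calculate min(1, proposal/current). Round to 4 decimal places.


Ratio = 0.34/0.99 = 0.3434
Acceptance probability = min(1, 0.3434)
= 0.3434

0.3434


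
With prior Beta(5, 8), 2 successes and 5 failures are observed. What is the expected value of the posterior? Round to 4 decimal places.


Posterior = Beta(7, 13)
E[theta] = alpha/(alpha+beta)
= 7/20 = 0.35

0.35


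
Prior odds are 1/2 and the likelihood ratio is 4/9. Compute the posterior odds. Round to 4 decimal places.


Posterior odds = prior odds * likelihood ratio
= (1/2) * (4/9)
= 4 / 18
= 0.2222

0.2222


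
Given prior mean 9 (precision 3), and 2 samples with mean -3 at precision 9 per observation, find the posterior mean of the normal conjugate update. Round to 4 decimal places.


The posterior mean is a precision-weighted average of prior and data.
Post. prec. = 3 + 18 = 21
Post. mean = (27 + -54)/21 = -27/21 = -1.2857

-1.2857


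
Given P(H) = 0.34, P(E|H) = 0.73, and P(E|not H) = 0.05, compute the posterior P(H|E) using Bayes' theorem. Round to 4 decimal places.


By Bayes' theorem: P(H|E) = P(E|H)*P(H) / P(E)
P(E) = P(E|H)*P(H) + P(E|not H)*P(not H)
P(E) = 0.73*0.34 + 0.05*0.66 = 0.2812
P(H|E) = 0.73*0.34 / 0.2812 = 0.8826

0.8826


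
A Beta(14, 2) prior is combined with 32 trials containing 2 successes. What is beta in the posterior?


In conjugate updating:
beta_posterior = beta_prior + (n - k)
= 2 + (32 - 2)
= 2 + 30 = 32

32


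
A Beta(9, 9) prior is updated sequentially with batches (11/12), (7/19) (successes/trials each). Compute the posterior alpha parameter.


Sequential conjugate updating is equivalent to a single batch update.
Total successes across all batches = 18
alpha_posterior = alpha_prior + total_successes = 9 + 18
= 27

27


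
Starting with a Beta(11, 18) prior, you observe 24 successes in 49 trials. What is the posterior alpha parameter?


For a Beta-Binomial conjugate model:
Posterior alpha = prior alpha + number of successes
= 11 + 24 = 35

35


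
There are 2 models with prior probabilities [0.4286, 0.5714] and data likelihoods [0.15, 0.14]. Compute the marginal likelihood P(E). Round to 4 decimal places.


P(E) = sum over models of P(M_i) * P(E|M_i)
= 0.4286*0.15 + 0.5714*0.14
= 0.1443

0.1443


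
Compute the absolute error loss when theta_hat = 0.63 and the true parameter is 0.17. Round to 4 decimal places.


L = |theta_hat - theta_true|
= |0.63 - 0.17| = 0.46

0.46


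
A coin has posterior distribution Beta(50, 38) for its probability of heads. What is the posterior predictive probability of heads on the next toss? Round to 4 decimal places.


Posterior predictive = E[theta] = alpha/(alpha+beta)
= 50/88
= 0.5682

0.5682


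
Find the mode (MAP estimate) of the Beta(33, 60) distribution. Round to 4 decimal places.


For Beta(a,b) with a,b > 1:
Mode = (a-1)/(a+b-2) = (33-1)/(93-2)
= 32/91 = 0.3516

0.3516


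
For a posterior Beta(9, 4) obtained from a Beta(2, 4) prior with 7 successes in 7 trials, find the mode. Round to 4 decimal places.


Mode = (alpha - 1) / (alpha + beta - 2)
= 8 / 11
= 0.7273

0.7273


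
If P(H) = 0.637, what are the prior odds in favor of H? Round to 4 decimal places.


Prior odds = P(H) / (1 - P(H))
= 0.637 / 0.363
= 1.7548

1.7548


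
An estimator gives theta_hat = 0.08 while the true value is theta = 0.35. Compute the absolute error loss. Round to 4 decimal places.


The absolute error loss is |theta_hat - theta|
= |0.08 - 0.35|
= 0.27

0.27


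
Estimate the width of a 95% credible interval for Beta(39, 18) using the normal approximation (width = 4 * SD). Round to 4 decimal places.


For Beta(a,b): Var = ab/((a+b)^2(a+b+1))
Var = 0.0037, SD = 0.061
Approximate 95% CI width = 4 * 0.061 = 0.2441

0.2441


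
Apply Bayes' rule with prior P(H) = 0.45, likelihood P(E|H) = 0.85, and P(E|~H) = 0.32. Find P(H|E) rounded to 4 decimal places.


Step 1: Compute marginal P(E) = P(E|H)P(H) + P(E|~H)P(~H)
= 0.85*0.45 + 0.32*0.55 = 0.5585
Step 2: P(H|E) = P(E|H)P(H)/P(E) = 0.3825/0.5585
= 0.6849

0.6849


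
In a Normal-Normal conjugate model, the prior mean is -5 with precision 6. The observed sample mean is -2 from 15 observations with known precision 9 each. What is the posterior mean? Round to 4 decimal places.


Posterior precision = tau0 + n*tau = 6 + 15*9 = 141
Posterior mean = (tau0*mu0 + n*tau*xbar) / posterior_precision
= (6*-5 + 15*9*-2) / 141
= -300 / 141 = -2.1277

-2.1277


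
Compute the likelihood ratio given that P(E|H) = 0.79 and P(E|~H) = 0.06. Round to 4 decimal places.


LR = P(E|H) / P(E|~H)
= 0.79 / 0.06 = 13.1667

13.1667


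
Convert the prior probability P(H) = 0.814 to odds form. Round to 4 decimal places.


P(not H) = 1 - 0.814 = 0.186
Odds = 0.814 / 0.186 = 4.3763

4.3763


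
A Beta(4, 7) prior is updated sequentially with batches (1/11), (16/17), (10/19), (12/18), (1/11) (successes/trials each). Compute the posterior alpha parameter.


Sequential conjugate updating is equivalent to a single batch update.
Total successes across all batches = 40
alpha_posterior = alpha_prior + total_successes = 4 + 40
= 44

44


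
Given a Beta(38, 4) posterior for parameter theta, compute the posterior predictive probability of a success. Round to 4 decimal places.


For a Beta-Bernoulli model, the predictive probability is the mean:
P(success) = 38/(38+4) = 38/42 = 0.9048

0.9048


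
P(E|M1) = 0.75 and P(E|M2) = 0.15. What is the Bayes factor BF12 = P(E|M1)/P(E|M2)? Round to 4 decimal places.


Bayes factor BF12 = P(E|M1) / P(E|M2)
= 0.75 / 0.15
= 5.0

5.0


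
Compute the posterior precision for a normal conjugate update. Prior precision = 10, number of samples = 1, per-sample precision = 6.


tau_post = tau_0 + n * tau
= 10 + 1 * 6 = 16

16


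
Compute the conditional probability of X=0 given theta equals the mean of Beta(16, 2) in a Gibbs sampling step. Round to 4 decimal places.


Mean of Beta(16, 2) = 0.8889
P(X=0 | theta=0.8889) = 0.1111

0.1111


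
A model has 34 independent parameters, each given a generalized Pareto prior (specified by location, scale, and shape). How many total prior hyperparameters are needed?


Each generalized Pareto prior needs 3 hyperparameters (location, scale, and shape).
Total = 3 * 34 = 102

102


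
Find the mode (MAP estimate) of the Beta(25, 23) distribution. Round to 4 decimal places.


For Beta(a,b) with a,b > 1:
Mode = (a-1)/(a+b-2) = (25-1)/(48-2)
= 24/46 = 0.5217

0.5217


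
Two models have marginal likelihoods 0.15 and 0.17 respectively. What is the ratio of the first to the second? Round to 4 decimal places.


Evidence ratio = 0.15 / 0.17
= 0.8824

0.8824


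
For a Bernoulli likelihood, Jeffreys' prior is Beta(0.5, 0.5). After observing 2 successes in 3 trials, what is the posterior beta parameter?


Jeffreys' prior for Bernoulli is Beta(0.5, 0.5).
Posterior is Beta(0.5 + k, 0.5 + n - k).
Posterior beta = 0.5 + (n - k) = 0.5 + 1 = 1.5

1.5


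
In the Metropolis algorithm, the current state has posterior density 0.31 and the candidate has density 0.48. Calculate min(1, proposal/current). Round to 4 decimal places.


Ratio = 0.48/0.31 = 1.5484
Acceptance probability = min(1, 1.5484)
= 1.0

1.0


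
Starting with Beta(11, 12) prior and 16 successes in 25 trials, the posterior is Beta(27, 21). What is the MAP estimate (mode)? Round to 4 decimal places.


The mode of Beta(a, b) when a > 1 and b > 1 is (a-1)/(a+b-2)
= (27 - 1) / (27 + 21 - 2)
= 26 / 46
= 0.5652

0.5652


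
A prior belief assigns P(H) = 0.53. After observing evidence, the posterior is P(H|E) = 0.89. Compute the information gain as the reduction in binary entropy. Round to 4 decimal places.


H(prior) = -0.53*log2(0.53) - 0.47*log2(0.47)
= 0.9974
H(post) = -0.89*log2(0.89) - 0.11*log2(0.11)
= 0.4999
IG = 0.9974 - 0.4999 = 0.4975

0.4975


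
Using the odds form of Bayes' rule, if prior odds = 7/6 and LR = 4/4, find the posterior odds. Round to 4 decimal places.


Bayes' rule in odds form: posterior odds = prior odds * LR
= (7 * 4) / (6 * 4)
= 28/24 = 1.1667

1.1667


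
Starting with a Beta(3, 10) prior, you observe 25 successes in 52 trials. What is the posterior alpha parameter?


For a Beta-Binomial conjugate model:
Posterior alpha = prior alpha + number of successes
= 3 + 25 = 28

28


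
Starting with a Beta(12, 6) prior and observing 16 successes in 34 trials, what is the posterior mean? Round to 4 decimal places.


Posterior parameters: alpha = 12 + 16 = 28
beta = 6 + 18 = 24
Posterior mean = alpha / (alpha + beta) = 28 / 52
= 0.5385

0.5385


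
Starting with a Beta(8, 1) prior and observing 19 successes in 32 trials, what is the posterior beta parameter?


Posterior beta = prior beta + failures
Failures = 32 - 19 = 13
beta_post = 1 + 13 = 14

14


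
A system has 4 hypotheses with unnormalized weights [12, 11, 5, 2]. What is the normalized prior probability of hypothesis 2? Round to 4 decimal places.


The normalized prior is the weight divided by the total.
Total weight = 30
P(H2) = 11 / 30 = 0.3667

0.3667


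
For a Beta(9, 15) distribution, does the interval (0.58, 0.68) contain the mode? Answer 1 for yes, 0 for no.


Mode of Beta(a,b) = (a-1)/(a+b-2)
= (9-1)/(9+15-2) = 0.3636
Check: 0.58 <= 0.3636 <= 0.68?
Result: 0

0


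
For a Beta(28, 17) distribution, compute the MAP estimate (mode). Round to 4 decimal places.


MAP = mode = (a-1)/(a+b-2)
= (28-1)/(28+17-2)
= 27/43 = 0.6279

0.6279


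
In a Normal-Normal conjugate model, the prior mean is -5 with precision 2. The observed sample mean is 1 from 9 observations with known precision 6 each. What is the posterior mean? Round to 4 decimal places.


Posterior precision = tau0 + n*tau = 2 + 9*6 = 56
Posterior mean = (tau0*mu0 + n*tau*xbar) / posterior_precision
= (2*-5 + 9*6*1) / 56
= 44 / 56 = 0.7857

0.7857


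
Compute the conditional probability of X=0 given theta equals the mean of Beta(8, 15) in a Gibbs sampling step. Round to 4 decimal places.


Mean of Beta(8, 15) = 0.3478
P(X=0 | theta=0.3478) = 0.6522

0.6522


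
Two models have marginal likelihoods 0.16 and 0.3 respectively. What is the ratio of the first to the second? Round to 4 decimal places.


Evidence ratio = 0.16 / 0.3
= 0.5333

0.5333


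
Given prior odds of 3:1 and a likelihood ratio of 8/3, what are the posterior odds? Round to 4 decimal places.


Posterior odds = prior odds * LR
Prior odds = 3/1 = 3.0
LR = 8/3 = 2.6667
Posterior odds = 3.0 * 2.6667 = 8.0

8.0


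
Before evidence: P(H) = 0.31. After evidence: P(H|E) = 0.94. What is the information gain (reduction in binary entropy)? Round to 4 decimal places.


Prior entropy = 0.8932
Posterior entropy = 0.3274
Information gain = 0.8932 - 0.3274 = 0.5657

0.5657


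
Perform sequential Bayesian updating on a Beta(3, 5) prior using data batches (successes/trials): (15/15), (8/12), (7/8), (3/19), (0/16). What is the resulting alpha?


Accumulate successes: 33
Posterior alpha = prior alpha + sum of successes
= 3 + 33 = 36

36


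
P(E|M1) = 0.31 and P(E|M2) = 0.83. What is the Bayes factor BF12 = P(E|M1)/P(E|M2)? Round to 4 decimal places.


Bayes factor BF12 = P(E|M1) / P(E|M2)
= 0.31 / 0.83
= 0.3735

0.3735


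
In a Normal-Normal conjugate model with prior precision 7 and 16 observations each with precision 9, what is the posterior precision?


Posterior precision = prior precision + n * observation precision
= 7 + 16 * 9
= 7 + 144 = 151

151


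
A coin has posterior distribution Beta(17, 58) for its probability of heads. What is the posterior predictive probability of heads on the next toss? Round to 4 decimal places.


Posterior predictive = E[theta] = alpha/(alpha+beta)
= 17/75
= 0.2267

0.2267


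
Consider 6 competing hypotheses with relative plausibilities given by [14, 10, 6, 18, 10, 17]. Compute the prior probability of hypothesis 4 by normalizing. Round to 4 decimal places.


Sum of weights = 14 + 10 + 6 + 18 + 10 + 17 = 75
Normalized prior for H4 = 18 / 75
= 0.24

0.24


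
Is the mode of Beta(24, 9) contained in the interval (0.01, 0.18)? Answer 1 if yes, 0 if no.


Mode = (a-1)/(a+b-2) = 23/31 = 0.7419
Interval: (0.01, 0.18)
Contains mode? 0

0


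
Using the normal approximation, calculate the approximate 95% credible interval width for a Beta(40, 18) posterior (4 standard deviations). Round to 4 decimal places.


Var(Beta) = 40*18/(58^2 * 59) = 0.0036
SD = 0.0602
Width ~ 4*SD = 0.2409

0.2409


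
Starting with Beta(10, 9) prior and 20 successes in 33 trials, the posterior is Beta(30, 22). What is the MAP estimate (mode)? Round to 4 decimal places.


The mode of Beta(a, b) when a > 1 and b > 1 is (a-1)/(a+b-2)
= (30 - 1) / (30 + 22 - 2)
= 29 / 50
= 0.58

0.58


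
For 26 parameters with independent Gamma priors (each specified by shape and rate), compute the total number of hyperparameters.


A Gamma prior has 2 hyperparameters per parameter.
Total = 26 * 2 = 52

52


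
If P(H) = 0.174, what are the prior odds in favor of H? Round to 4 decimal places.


Prior odds = P(H) / (1 - P(H))
= 0.174 / 0.826
= 0.2107

0.2107


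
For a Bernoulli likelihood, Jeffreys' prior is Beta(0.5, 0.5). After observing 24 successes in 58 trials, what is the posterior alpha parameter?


Jeffreys' prior for Bernoulli is Beta(0.5, 0.5).
Posterior is Beta(0.5 + k, 0.5 + n - k).
Posterior alpha = 0.5 + k = 0.5 + 24 = 24.5

24.5


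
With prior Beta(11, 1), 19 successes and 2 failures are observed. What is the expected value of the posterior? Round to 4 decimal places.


Posterior = Beta(30, 3)
E[theta] = alpha/(alpha+beta)
= 30/33 = 0.9091

0.9091


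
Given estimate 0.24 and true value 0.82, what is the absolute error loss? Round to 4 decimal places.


Absolute error = |estimate - true|
= |-0.58| = 0.58

0.58


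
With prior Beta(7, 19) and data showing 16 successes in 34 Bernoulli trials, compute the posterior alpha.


Conjugate update: alpha_posterior = alpha_prior + k
= 7 + 16 = 23

23


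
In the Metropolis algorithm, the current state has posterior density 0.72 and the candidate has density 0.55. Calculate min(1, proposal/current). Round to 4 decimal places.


Ratio = 0.55/0.72 = 0.7639
Acceptance probability = min(1, 0.7639)
= 0.7639

0.7639


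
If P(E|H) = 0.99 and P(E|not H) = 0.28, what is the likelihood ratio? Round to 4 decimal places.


Likelihood ratio = P(E|H) / P(E|not H)
= 0.99 / 0.28
= 3.5357

3.5357


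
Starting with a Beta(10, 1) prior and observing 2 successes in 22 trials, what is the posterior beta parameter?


Posterior beta = prior beta + failures
Failures = 22 - 2 = 20
beta_post = 1 + 20 = 21

21


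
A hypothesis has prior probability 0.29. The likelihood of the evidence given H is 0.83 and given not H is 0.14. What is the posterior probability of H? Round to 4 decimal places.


Using Bayes' theorem:
P(E) = 0.29 * 0.83 + 0.71 * 0.14
P(E) = 0.3401
P(H|E) = (0.29 * 0.83) / 0.3401 = 0.7077

0.7077


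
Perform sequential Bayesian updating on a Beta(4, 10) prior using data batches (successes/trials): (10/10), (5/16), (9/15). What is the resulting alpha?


Accumulate successes: 24
Posterior alpha = prior alpha + sum of successes
= 4 + 24 = 28

28


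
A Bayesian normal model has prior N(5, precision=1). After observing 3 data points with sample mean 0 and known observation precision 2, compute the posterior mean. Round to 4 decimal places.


Posterior mean = (prior_precision * prior_mean + n * data_precision * data_mean) / (prior_precision + n * data_precision)
Numerator = 1*5 + 3*2*0 = 5
Denominator = 1 + 3*2 = 7
Posterior mean = 0.7143

0.7143


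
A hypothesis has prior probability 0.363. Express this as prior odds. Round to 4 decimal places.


Odds = P(H) / P(not H) = 0.363 / 0.637
= 0.5699

0.5699


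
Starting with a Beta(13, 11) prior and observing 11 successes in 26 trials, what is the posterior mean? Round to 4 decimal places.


Posterior parameters: alpha = 13 + 11 = 24
beta = 11 + 15 = 26
Posterior mean = alpha / (alpha + beta) = 24 / 50
= 0.48

0.48


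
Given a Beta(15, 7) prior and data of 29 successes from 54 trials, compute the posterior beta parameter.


Number of failures = 54 - 29 = 25
Posterior beta = 7 + 25 = 32

32


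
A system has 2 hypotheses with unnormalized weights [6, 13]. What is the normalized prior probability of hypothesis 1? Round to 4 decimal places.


The normalized prior is the weight divided by the total.
Total weight = 19
P(H1) = 6 / 19 = 0.3158

0.3158


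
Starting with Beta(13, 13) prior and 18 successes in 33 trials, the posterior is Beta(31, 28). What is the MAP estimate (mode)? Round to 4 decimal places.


The mode of Beta(a, b) when a > 1 and b > 1 is (a-1)/(a+b-2)
= (31 - 1) / (31 + 28 - 2)
= 30 / 57
= 0.5263

0.5263


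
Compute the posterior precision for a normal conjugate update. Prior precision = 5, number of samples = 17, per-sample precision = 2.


tau_post = tau_0 + n * tau
= 5 + 17 * 2 = 39

39


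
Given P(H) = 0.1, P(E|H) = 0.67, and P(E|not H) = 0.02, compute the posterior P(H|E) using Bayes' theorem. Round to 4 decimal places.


By Bayes' theorem: P(H|E) = P(E|H)*P(H) / P(E)
P(E) = P(E|H)*P(H) + P(E|not H)*P(not H)
P(E) = 0.67*0.1 + 0.02*0.9 = 0.085
P(H|E) = 0.67*0.1 / 0.085 = 0.7882

0.7882


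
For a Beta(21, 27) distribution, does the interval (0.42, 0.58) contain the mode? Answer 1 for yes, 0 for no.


Mode of Beta(a,b) = (a-1)/(a+b-2)
= (21-1)/(21+27-2) = 0.4348
Check: 0.42 <= 0.4348 <= 0.58?
Result: 1

1


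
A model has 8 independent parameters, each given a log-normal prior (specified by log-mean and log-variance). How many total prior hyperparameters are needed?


Each log-normal prior needs 2 hyperparameters (log-mean and log-variance).
Total = 2 * 8 = 16

16


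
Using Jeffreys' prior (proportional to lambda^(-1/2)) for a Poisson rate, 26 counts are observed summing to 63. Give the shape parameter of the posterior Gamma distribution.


Conjugate update: Gamma(prior_shape + S, prior_rate + n).
Prior shape = 0.5, prior rate = 0.
Posterior shape = 0.5 + S = 0.5 + 63 = 63.5

63.5


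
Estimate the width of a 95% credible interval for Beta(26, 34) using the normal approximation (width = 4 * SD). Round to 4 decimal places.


For Beta(a,b): Var = ab/((a+b)^2(a+b+1))
Var = 0.004, SD = 0.0634
Approximate 95% CI width = 4 * 0.0634 = 0.2538

0.2538


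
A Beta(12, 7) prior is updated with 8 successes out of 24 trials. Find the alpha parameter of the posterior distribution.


In the Beta-Binomial conjugate update:
alpha_post = alpha_prior + successes
= 12 + 8
= 20

20


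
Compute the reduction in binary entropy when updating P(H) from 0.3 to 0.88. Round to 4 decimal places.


H_before = -p*log2(p) - (1-p)*log2(1-p) for p=0.3: 0.8813
H_after for p=0.88: 0.5294
Reduction = 0.8813 - 0.5294 = 0.3519

0.3519


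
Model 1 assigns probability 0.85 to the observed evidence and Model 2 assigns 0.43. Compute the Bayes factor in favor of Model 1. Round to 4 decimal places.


BF = P(data|M1) / P(data|M2)
= 0.85 / 0.43 = 1.9767

1.9767


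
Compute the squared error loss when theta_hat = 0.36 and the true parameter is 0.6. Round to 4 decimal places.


L = (theta_hat - theta_true)^2
= (0.36 - 0.6)^2
= -0.24^2 = 0.0576

0.0576


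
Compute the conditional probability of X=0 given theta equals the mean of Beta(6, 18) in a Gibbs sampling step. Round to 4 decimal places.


Mean of Beta(6, 18) = 0.25
P(X=0 | theta=0.25) = 0.75

0.75


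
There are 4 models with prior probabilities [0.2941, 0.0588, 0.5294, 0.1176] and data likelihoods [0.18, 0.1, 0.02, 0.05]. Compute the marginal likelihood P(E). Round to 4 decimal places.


P(E) = sum over models of P(M_i) * P(E|M_i)
= 0.2941*0.18 + 0.0588*0.1 + 0.5294*0.02 + 0.1176*0.05
= 0.0753

0.0753


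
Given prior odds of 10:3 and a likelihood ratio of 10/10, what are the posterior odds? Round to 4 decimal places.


Posterior odds = prior odds * LR
Prior odds = 10/3 = 3.3333
LR = 10/10 = 1.0
Posterior odds = 3.3333 * 1.0 = 3.3333

3.3333


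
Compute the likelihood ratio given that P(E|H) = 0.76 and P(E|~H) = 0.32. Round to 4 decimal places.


LR = P(E|H) / P(E|~H)
= 0.76 / 0.32 = 2.375

2.375


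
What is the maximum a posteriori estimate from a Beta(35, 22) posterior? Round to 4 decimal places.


The MAP estimate equals the mode of the distribution.
Mode of Beta(a,b) = (a-1)/(a+b-2)
= 34/55
= 0.6182

0.6182


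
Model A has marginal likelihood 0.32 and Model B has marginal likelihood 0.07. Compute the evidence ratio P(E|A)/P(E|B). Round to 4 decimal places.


Evidence ratio = P(E|A) / P(E|B)
= 0.32 / 0.07
= 4.5714

4.5714


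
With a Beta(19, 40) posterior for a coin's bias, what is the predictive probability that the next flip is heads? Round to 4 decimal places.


The predictive probability equals the posterior mean.
P(next = heads) = alpha / (alpha + beta)
= 19 / 59 = 0.322

0.322


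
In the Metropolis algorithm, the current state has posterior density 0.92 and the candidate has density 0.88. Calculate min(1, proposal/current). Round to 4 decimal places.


Ratio = 0.88/0.92 = 0.9565
Acceptance probability = min(1, 0.9565)
= 0.9565

0.9565


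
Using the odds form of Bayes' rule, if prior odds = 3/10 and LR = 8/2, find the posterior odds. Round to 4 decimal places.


Bayes' rule in odds form: posterior odds = prior odds * LR
= (3 * 8) / (10 * 2)
= 24/20 = 1.2

1.2


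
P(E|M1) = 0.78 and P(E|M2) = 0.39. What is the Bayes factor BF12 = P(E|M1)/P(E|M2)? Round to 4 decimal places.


Bayes factor BF12 = P(E|M1) / P(E|M2)
= 0.78 / 0.39
= 2.0

2.0


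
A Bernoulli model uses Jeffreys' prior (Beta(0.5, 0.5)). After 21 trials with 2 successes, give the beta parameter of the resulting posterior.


Posterior = Beta(prior_alpha + successes, prior_beta + failures)
= Beta(0.5 + 2, 0.5 + 19)
Posterior beta = 0.5 + (n - k) = 0.5 + 19 = 19.5

19.5


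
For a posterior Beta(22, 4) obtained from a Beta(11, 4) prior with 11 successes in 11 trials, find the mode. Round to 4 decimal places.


Mode = (alpha - 1) / (alpha + beta - 2)
= 21 / 24
= 0.875

0.875


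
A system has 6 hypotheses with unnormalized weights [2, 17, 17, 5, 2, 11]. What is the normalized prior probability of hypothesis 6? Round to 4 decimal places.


The normalized prior is the weight divided by the total.
Total weight = 54
P(H6) = 11 / 54 = 0.2037

0.2037


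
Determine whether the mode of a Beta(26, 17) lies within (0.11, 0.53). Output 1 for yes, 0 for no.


First find the mode: (a-1)/(a+b-2) = 0.6098
Is 0.6098 in (0.11, 0.53)? 0

0


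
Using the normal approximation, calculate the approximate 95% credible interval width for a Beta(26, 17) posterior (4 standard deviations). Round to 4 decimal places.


Var(Beta) = 26*17/(43^2 * 44) = 0.0054
SD = 0.0737
Width ~ 4*SD = 0.2948

0.2948


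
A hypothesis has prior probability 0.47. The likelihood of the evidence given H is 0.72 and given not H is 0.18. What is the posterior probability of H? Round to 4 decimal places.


Using Bayes' theorem:
P(E) = 0.47 * 0.72 + 0.53 * 0.18
P(E) = 0.4338
P(H|E) = (0.47 * 0.72) / 0.4338 = 0.7801

0.7801


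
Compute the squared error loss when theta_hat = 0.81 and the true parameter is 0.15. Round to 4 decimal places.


L = (theta_hat - theta_true)^2
= (0.81 - 0.15)^2
= 0.66^2 = 0.4356

0.4356


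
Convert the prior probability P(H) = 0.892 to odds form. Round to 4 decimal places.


P(not H) = 1 - 0.892 = 0.108
Odds = 0.892 / 0.108 = 8.2593

8.2593


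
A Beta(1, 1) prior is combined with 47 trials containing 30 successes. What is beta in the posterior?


In conjugate updating:
beta_posterior = beta_prior + (n - k)
= 1 + (47 - 30)
= 1 + 17 = 18

18


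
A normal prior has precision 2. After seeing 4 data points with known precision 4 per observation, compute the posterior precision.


In the conjugate normal model, precisions add:
tau_posterior = tau_prior + n * tau_data
= 2 + 4*4 = 18

18


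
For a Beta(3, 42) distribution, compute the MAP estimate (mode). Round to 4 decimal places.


MAP = mode = (a-1)/(a+b-2)
= (3-1)/(3+42-2)
= 2/43 = 0.0465

0.0465


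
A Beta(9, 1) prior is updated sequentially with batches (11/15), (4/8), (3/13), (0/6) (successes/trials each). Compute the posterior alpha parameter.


Sequential conjugate updating is equivalent to a single batch update.
Total successes across all batches = 18
alpha_posterior = alpha_prior + total_successes = 9 + 18
= 27

27


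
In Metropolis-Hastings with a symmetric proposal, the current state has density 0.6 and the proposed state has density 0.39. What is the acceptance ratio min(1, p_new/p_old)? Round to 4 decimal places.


Ratio = p_new / p_old = 0.39 / 0.6 = 0.65
Acceptance = min(1, 0.65) = 0.65

0.65


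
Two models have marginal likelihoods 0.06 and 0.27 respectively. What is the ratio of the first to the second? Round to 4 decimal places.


Evidence ratio = 0.06 / 0.27
= 0.2222

0.2222


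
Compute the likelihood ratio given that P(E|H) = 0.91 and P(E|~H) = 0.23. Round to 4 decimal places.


LR = P(E|H) / P(E|~H)
= 0.91 / 0.23 = 3.9565

3.9565


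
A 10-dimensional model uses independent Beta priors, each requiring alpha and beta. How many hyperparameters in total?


Per parameter: 2 (alpha and beta).
Total = 10 * 2 = 20

20


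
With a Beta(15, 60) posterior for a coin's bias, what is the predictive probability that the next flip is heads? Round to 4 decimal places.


The predictive probability equals the posterior mean.
P(next = heads) = alpha / (alpha + beta)
= 15 / 75 = 0.2

0.2


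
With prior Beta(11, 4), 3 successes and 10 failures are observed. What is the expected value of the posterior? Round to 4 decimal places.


Posterior = Beta(14, 14)
E[theta] = alpha/(alpha+beta)
= 14/28 = 0.5

0.5
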